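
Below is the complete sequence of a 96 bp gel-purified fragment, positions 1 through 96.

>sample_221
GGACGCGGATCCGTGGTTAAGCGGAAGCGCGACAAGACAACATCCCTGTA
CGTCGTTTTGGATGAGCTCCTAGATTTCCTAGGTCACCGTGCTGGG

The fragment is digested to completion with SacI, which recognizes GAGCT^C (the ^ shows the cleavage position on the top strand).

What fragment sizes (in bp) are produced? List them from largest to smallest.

68, 28 bp

The SacI site (GAGCTC) starts at position 64.
SacI cuts after base 5 of each site (before the last base), so after position 68.
Linear molecule, 1 cut → 2 fragments:
  1–68 → 68 bp
  69–96 → 28 bp
Sorted largest to smallest: 68, 28 bp.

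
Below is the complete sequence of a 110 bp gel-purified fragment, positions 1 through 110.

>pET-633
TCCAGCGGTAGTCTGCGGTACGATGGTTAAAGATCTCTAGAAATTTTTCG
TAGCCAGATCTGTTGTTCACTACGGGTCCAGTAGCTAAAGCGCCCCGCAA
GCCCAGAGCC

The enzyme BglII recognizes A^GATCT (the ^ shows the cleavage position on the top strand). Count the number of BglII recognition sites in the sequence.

AGATCT occurs starting at positions 31, 56.
BglII cuts at 2 sites.

2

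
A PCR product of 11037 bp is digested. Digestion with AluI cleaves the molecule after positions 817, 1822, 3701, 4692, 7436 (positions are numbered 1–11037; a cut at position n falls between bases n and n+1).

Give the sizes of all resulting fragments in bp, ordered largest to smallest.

3601, 2744, 1879, 1005, 991, 817 bp

Linear molecule, 5 cuts → 6 fragments:
  817 − 0 = 817 bp
  1822 − 817 = 1005 bp
  3701 − 1822 = 1879 bp
  4692 − 3701 = 991 bp
  7436 − 4692 = 2744 bp
  11037 − 7436 = 3601 bp
Sorted largest to smallest: 3601, 2744, 1879, 1005, 991, 817 bp.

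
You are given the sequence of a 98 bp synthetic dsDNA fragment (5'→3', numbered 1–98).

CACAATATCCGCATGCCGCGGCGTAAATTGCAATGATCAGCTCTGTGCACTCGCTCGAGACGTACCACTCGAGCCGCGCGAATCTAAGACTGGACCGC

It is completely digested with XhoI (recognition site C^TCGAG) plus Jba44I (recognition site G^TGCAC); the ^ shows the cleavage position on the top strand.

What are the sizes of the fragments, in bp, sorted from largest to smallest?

45, 30, 14, 9 bp

XhoI sites (CTCGAG) start at positions 54, 68.
XhoI cuts after the first base of each site, so after positions 54, 68.
The Jba44I site (GTGCAC) starts at position 45.
Jba44I cuts after the first base of each site, so after position 45.
Combined cut positions: 45, 54, 68.
Linear molecule, 3 cuts → 4 fragments:
  1–45 → 45 bp
  46–54 → 9 bp
  55–68 → 14 bp
  69–98 → 30 bp
Sorted largest to smallest: 45, 30, 14, 9 bp.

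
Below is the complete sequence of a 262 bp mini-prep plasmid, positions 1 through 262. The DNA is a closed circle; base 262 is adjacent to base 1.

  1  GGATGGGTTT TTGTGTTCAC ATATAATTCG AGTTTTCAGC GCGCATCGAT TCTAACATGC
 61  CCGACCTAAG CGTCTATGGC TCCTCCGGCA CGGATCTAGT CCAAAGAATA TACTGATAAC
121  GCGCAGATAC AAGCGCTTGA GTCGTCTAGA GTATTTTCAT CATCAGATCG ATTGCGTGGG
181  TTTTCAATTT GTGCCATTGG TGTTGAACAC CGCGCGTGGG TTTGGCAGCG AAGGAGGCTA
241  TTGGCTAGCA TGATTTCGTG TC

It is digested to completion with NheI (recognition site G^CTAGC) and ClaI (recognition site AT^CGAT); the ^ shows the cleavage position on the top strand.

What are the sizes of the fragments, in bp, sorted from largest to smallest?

The NheI site (GCTAGC) starts at position 244.
NheI cuts after the first base of each site, so after position 244.
ClaI sites (ATCGAT) start at positions 45, 167.
ClaI cuts after base 2 of each site, so after positions 46, 168.
Combined cut positions: 46, 168, 244.
Circular molecule, 3 cuts → 3 fragments:
  47–168 → 122 bp
  169–244 → 76 bp
  245–262 then 1–46 → 18 + 46 = 64 bp
Sorted largest to smallest: 122, 76, 64 bp.

122, 76, 64 bp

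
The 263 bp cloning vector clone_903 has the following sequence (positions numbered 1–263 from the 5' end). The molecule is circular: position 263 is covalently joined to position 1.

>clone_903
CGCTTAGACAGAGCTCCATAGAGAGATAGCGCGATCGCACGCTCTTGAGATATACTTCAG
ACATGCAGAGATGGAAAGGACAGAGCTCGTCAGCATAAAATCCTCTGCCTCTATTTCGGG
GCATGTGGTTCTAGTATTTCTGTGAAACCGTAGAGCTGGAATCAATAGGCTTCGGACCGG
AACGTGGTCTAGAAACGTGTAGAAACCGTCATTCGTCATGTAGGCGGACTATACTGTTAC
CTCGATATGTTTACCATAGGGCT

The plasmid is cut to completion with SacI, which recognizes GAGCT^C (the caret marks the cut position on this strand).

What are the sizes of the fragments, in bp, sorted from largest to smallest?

SacI sites (GAGCTC) start at positions 11, 83.
SacI cuts after base 5 of each site (before the last base), so after positions 15, 87.
Circular molecule, 2 cuts → 2 fragments:
  16–87 → 72 bp
  88–263 then 1–15 → 176 + 15 = 191 bp
Sorted largest to smallest: 191, 72 bp.

191, 72 bp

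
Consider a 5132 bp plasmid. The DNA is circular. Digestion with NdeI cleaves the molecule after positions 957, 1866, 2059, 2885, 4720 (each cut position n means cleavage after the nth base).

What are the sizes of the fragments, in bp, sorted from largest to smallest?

Circular molecule, 5 cuts → 5 fragments:
  1866 − 957 = 909 bp
  2059 − 1866 = 193 bp
  2885 − 2059 = 826 bp
  4720 − 2885 = 1835 bp
  wrap: 5132 − 4720 + 957 = 1369 bp
Sorted largest to smallest: 1835, 1369, 909, 826, 193 bp.

1835, 1369, 909, 826, 193 bp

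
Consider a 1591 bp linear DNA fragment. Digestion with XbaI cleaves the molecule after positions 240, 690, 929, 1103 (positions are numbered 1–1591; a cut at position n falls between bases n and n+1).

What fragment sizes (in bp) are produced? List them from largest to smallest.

488, 450, 240, 239, 174 bp

Linear molecule, 4 cuts → 5 fragments:
  240 − 0 = 240 bp
  690 − 240 = 450 bp
  929 − 690 = 239 bp
  1103 − 929 = 174 bp
  1591 − 1103 = 488 bp
Sorted largest to smallest: 488, 450, 240, 239, 174 bp.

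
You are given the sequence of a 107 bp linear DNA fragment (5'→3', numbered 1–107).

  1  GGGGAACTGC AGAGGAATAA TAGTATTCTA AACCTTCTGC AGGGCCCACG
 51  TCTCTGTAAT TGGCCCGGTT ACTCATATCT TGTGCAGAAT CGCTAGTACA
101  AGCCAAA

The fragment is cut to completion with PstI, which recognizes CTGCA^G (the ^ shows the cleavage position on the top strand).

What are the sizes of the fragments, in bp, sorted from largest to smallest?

PstI sites (CTGCAG) start at positions 7, 37.
PstI cuts after base 5 of each site (before the last base), so after positions 11, 41.
Linear molecule, 2 cuts → 3 fragments:
  1–11 → 11 bp
  12–41 → 30 bp
  42–107 → 66 bp
Sorted largest to smallest: 66, 30, 11 bp.

66, 30, 11 bp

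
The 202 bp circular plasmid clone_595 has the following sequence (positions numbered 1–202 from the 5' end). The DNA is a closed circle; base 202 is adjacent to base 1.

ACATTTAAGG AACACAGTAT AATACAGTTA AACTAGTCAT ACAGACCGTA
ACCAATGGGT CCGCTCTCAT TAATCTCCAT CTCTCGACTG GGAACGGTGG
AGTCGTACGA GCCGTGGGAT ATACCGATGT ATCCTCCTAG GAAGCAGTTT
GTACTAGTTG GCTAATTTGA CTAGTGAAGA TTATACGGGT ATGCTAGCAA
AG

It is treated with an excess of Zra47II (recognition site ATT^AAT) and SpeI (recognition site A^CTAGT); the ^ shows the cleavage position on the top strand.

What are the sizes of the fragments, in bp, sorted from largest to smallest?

82, 64, 39, 17 bp

The Zra47II site (ATTAAT) starts at position 69.
Zra47II cuts after base 3 of each site, so after position 71.
SpeI sites (ACTAGT) start at positions 32, 153, 170.
SpeI cuts after the first base of each site, so after positions 32, 153, 170.
Combined cut positions: 32, 71, 153, 170.
Circular molecule, 4 cuts → 4 fragments:
  33–71 → 39 bp
  72–153 → 82 bp
  154–170 → 17 bp
  171–202 then 1–32 → 32 + 32 = 64 bp
Sorted largest to smallest: 82, 64, 39, 17 bp.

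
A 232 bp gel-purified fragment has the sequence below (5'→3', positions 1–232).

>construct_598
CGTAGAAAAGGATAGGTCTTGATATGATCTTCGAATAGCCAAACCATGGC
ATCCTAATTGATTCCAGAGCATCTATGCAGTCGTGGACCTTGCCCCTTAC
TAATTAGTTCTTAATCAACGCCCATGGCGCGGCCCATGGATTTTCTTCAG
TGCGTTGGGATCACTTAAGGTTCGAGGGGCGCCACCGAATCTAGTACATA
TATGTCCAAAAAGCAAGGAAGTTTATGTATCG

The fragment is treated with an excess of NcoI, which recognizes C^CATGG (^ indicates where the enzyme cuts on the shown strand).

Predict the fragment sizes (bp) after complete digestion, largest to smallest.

NcoI sites (CCATGG) start at positions 44, 122, 134.
NcoI cuts after the first base of each site, so after positions 44, 122, 134.
Linear molecule, 3 cuts → 4 fragments:
  1–44 → 44 bp
  45–122 → 78 bp
  123–134 → 12 bp
  135–232 → 98 bp
Sorted largest to smallest: 98, 78, 44, 12 bp.

98, 78, 44, 12 bp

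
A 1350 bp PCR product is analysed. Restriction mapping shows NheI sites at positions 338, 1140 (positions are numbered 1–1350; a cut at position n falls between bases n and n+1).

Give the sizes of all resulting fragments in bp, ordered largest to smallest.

802, 338, 210 bp

Linear molecule, 2 cuts → 3 fragments:
  338 − 0 = 338 bp
  1140 − 338 = 802 bp
  1350 − 1140 = 210 bp
Sorted largest to smallest: 802, 338, 210 bp.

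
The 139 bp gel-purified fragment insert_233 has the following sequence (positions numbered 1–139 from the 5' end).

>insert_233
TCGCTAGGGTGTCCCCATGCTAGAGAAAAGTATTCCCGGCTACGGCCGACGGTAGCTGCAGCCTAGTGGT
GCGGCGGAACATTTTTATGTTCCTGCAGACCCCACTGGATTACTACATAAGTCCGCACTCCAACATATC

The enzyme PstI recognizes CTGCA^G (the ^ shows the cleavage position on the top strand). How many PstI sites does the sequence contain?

2

CTGCAG occurs starting at positions 56, 93.
PstI cuts at 2 sites.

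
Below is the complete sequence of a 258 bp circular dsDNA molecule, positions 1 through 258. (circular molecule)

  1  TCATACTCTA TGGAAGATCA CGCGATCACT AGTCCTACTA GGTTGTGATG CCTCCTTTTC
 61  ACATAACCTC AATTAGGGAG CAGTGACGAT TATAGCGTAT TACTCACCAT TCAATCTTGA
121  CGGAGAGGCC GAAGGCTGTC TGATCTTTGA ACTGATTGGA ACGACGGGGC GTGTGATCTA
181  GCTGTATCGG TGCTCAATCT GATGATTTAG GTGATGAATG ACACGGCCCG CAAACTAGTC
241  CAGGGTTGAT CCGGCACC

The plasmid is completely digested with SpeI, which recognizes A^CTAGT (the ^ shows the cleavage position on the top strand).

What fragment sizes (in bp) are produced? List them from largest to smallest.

SpeI sites (ACTAGT) start at positions 28, 234.
SpeI cuts after the first base of each site, so after positions 28, 234.
Circular molecule, 2 cuts → 2 fragments:
  29–234 → 206 bp
  235–258 then 1–28 → 24 + 28 = 52 bp
Sorted largest to smallest: 206, 52 bp.

206, 52 bp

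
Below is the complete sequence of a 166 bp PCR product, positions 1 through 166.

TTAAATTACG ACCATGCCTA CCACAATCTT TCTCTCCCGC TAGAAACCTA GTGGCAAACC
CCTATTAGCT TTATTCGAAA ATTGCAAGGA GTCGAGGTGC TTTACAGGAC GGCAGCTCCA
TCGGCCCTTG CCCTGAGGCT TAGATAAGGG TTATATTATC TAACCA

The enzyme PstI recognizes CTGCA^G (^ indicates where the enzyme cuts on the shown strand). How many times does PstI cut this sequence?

0

No occurrence of CTGCAG is present in the sequence.
PstI does not cut: 0 sites.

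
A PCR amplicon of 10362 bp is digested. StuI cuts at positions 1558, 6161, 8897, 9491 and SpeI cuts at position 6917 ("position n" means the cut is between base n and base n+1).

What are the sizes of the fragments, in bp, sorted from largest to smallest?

Combined cut positions (sorted): 1558, 6161, 6917, 8897, 9491.
Linear molecule, 5 cuts → 6 fragments:
  1558 − 0 = 1558 bp
  6161 − 1558 = 4603 bp
  6917 − 6161 = 756 bp
  8897 − 6917 = 1980 bp
  9491 − 8897 = 594 bp
  10362 − 9491 = 871 bp
Sorted largest to smallest: 4603, 1980, 1558, 871, 756, 594 bp.

4603, 1980, 1558, 871, 756, 594 bp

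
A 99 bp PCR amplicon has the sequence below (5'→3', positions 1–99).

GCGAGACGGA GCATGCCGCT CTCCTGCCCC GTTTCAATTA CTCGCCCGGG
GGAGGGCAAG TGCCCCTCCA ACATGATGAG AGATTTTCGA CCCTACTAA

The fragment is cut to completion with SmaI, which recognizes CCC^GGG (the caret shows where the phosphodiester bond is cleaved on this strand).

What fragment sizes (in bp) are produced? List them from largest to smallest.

The SmaI site (CCCGGG) starts at position 45.
SmaI cuts after base 3 of each site, so after position 47.
Linear molecule, 1 cut → 2 fragments:
  1–47 → 47 bp
  48–99 → 52 bp
Sorted largest to smallest: 52, 47 bp.

52, 47 bp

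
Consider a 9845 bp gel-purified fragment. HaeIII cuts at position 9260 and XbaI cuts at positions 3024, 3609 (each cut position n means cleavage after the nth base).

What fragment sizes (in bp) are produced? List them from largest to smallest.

5651, 3024, 585, 585 bp

Combined cut positions (sorted): 3024, 3609, 9260.
Linear molecule, 3 cuts → 4 fragments:
  3024 − 0 = 3024 bp
  3609 − 3024 = 585 bp
  9260 − 3609 = 5651 bp
  9845 − 9260 = 585 bp
Sorted largest to smallest: 5651, 3024, 585, 585 bp.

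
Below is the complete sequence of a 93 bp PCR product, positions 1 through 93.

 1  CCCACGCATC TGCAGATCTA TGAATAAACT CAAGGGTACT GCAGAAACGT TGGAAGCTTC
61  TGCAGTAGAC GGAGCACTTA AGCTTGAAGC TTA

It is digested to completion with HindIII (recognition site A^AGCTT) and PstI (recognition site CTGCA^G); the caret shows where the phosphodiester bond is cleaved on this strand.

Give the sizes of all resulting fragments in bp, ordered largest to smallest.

29, 16, 14, 11, 10, 7, 6 bp

HindIII sites (AAGCTT) start at positions 54, 80, 87.
HindIII cuts after the first base of each site, so after positions 54, 80, 87.
PstI sites (CTGCAG) start at positions 10, 39, 60.
PstI cuts after base 5 of each site (before the last base), so after positions 14, 43, 64.
Combined cut positions: 14, 43, 54, 64, 80, 87.
Linear molecule, 6 cuts → 7 fragments:
  1–14 → 14 bp
  15–43 → 29 bp
  44–54 → 11 bp
  55–64 → 10 bp
  65–80 → 16 bp
  81–87 → 7 bp
  88–93 → 6 bp
Sorted largest to smallest: 29, 16, 14, 11, 10, 7, 6 bp.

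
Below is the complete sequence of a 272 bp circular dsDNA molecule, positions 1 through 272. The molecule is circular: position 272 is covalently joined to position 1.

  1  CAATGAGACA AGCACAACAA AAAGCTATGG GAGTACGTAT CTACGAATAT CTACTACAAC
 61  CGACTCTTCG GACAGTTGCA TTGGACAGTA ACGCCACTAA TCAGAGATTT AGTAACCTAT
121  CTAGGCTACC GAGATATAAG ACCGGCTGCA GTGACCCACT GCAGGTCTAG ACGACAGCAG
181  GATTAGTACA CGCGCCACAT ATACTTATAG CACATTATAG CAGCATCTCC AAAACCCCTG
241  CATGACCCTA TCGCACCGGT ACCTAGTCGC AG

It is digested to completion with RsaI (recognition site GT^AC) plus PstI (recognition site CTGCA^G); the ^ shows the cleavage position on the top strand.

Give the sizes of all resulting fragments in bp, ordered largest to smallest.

RsaI sites (GTAC) start at positions 33, 186, 259.
RsaI cuts after base 2 of each site, so after positions 34, 187, 260.
PstI sites (CTGCAG) start at positions 146, 159.
PstI cuts after base 5 of each site (before the last base), so after positions 150, 163.
Combined cut positions: 34, 150, 163, 187, 260.
Circular molecule, 5 cuts → 5 fragments:
  35–150 → 116 bp
  151–163 → 13 bp
  164–187 → 24 bp
  188–260 → 73 bp
  261–272 then 1–34 → 12 + 34 = 46 bp
Sorted largest to smallest: 116, 73, 46, 24, 13 bp.

116, 73, 46, 24, 13 bp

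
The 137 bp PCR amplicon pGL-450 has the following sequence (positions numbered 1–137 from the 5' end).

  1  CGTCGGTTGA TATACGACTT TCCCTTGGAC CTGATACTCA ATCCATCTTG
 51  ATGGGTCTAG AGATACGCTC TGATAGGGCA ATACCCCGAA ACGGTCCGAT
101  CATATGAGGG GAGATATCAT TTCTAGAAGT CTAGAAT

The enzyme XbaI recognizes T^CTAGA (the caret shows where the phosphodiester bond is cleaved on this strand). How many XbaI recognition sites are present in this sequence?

TCTAGA occurs starting at positions 56, 122, 130.
XbaI cuts at 3 sites.

3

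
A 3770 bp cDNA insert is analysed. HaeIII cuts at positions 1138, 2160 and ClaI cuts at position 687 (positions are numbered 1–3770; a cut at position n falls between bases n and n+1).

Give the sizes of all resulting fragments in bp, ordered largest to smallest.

Combined cut positions (sorted): 687, 1138, 2160.
Linear molecule, 3 cuts → 4 fragments:
  687 − 0 = 687 bp
  1138 − 687 = 451 bp
  2160 − 1138 = 1022 bp
  3770 − 2160 = 1610 bp
Sorted largest to smallest: 1610, 1022, 687, 451 bp.

1610, 1022, 687, 451 bp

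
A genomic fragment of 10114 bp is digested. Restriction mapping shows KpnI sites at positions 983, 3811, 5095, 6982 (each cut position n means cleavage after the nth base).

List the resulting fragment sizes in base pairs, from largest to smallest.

3132, 2828, 1887, 1284, 983 bp

Linear molecule, 4 cuts → 5 fragments:
  983 − 0 = 983 bp
  3811 − 983 = 2828 bp
  5095 − 3811 = 1284 bp
  6982 − 5095 = 1887 bp
  10114 − 6982 = 3132 bp
Sorted largest to smallest: 3132, 2828, 1887, 1284, 983 bp.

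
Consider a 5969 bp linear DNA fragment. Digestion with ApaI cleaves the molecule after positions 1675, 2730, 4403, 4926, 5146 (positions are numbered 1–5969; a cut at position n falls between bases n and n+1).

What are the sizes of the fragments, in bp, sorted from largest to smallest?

1675, 1673, 1055, 823, 523, 220 bp

Linear molecule, 5 cuts → 6 fragments:
  1675 − 0 = 1675 bp
  2730 − 1675 = 1055 bp
  4403 − 2730 = 1673 bp
  4926 − 4403 = 523 bp
  5146 − 4926 = 220 bp
  5969 − 5146 = 823 bp
Sorted largest to smallest: 1675, 1673, 1055, 823, 523, 220 bp.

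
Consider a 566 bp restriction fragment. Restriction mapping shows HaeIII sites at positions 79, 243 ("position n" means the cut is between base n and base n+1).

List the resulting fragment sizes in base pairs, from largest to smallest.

Linear molecule, 2 cuts → 3 fragments:
  79 − 0 = 79 bp
  243 − 79 = 164 bp
  566 − 243 = 323 bp
Sorted largest to smallest: 323, 164, 79 bp.

323, 164, 79 bp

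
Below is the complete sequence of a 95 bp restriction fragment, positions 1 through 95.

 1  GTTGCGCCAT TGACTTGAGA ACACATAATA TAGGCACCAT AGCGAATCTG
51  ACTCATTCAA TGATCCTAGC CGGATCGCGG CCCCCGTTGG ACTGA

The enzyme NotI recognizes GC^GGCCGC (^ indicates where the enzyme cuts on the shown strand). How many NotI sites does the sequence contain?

No occurrence of GCGGCCGC is present in the sequence.
NotI does not cut: 0 sites.

0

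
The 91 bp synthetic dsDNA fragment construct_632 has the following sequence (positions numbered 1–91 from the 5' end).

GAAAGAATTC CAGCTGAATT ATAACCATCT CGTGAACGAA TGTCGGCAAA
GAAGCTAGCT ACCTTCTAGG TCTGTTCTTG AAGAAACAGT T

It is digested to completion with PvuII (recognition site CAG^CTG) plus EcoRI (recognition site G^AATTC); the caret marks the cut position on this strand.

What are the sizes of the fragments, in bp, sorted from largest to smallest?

78, 8, 5 bp

The PvuII site (CAGCTG) starts at position 11.
PvuII cuts after base 3 of each site, so after position 13.
The EcoRI site (GAATTC) starts at position 5.
EcoRI cuts after the first base of each site, so after position 5.
Combined cut positions: 5, 13.
Linear molecule, 2 cuts → 3 fragments:
  1–5 → 5 bp
  6–13 → 8 bp
  14–91 → 78 bp
Sorted largest to smallest: 78, 8, 5 bp.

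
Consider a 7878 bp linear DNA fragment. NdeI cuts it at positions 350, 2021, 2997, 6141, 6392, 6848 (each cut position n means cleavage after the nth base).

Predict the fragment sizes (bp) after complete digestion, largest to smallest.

3144, 1671, 1030, 976, 456, 350, 251 bp

Linear molecule, 6 cuts → 7 fragments:
  350 − 0 = 350 bp
  2021 − 350 = 1671 bp
  2997 − 2021 = 976 bp
  6141 − 2997 = 3144 bp
  6392 − 6141 = 251 bp
  6848 − 6392 = 456 bp
  7878 − 6848 = 1030 bp
Sorted largest to smallest: 3144, 1671, 1030, 976, 456, 350, 251 bp.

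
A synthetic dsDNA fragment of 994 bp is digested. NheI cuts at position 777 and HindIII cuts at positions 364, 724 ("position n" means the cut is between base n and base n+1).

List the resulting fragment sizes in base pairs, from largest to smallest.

Combined cut positions (sorted): 364, 724, 777.
Linear molecule, 3 cuts → 4 fragments:
  364 − 0 = 364 bp
  724 − 364 = 360 bp
  777 − 724 = 53 bp
  994 − 777 = 217 bp
Sorted largest to smallest: 364, 360, 217, 53 bp.

364, 360, 217, 53 bp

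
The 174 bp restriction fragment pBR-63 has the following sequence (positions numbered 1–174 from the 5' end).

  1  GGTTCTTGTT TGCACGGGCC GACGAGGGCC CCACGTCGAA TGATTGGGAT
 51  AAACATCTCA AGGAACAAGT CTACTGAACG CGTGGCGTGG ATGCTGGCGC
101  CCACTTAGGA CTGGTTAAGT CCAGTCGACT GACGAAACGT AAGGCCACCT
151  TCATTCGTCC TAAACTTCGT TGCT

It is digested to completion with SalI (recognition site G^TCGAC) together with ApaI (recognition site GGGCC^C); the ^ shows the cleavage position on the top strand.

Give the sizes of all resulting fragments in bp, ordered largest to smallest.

The SalI site (GTCGAC) starts at position 124.
SalI cuts after the first base of each site, so after position 124.
The ApaI site (GGGCCC) starts at position 26.
ApaI cuts after base 5 of each site (before the last base), so after position 30.
Combined cut positions: 30, 124.
Linear molecule, 2 cuts → 3 fragments:
  1–30 → 30 bp
  31–124 → 94 bp
  125–174 → 50 bp
Sorted largest to smallest: 94, 50, 30 bp.

94, 50, 30 bp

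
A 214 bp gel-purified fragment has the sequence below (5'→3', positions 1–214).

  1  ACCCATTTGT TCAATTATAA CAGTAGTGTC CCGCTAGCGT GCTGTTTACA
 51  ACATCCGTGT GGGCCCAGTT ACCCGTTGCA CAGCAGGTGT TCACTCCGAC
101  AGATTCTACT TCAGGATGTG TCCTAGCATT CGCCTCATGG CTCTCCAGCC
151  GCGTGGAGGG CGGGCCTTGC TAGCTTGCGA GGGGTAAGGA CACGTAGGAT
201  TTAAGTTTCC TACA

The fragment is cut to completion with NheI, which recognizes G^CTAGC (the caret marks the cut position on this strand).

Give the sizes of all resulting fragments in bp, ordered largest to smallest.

136, 45, 33 bp

NheI sites (GCTAGC) start at positions 33, 169.
NheI cuts after the first base of each site, so after positions 33, 169.
Linear molecule, 2 cuts → 3 fragments:
  1–33 → 33 bp
  34–169 → 136 bp
  170–214 → 45 bp
Sorted largest to smallest: 136, 45, 33 bp.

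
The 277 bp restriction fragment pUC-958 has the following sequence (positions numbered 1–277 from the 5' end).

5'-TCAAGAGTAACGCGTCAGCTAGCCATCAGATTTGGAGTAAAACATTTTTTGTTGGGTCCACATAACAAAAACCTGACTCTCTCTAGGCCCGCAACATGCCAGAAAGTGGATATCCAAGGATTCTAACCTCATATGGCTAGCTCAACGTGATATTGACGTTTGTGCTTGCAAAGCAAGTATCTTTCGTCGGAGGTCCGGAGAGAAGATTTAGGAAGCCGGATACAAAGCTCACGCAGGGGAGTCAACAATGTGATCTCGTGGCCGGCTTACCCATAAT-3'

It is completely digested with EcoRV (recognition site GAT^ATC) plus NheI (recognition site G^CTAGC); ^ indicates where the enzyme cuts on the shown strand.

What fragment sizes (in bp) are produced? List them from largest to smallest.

The EcoRV site (GATATC) starts at position 109.
EcoRV cuts after base 3 of each site, so after position 111.
NheI sites (GCTAGC) start at positions 18, 136.
NheI cuts after the first base of each site, so after positions 18, 136.
Combined cut positions: 18, 111, 136.
Linear molecule, 3 cuts → 4 fragments:
  1–18 → 18 bp
  19–111 → 93 bp
  112–136 → 25 bp
  137–277 → 141 bp
Sorted largest to smallest: 141, 93, 25, 18 bp.

141, 93, 25, 18 bp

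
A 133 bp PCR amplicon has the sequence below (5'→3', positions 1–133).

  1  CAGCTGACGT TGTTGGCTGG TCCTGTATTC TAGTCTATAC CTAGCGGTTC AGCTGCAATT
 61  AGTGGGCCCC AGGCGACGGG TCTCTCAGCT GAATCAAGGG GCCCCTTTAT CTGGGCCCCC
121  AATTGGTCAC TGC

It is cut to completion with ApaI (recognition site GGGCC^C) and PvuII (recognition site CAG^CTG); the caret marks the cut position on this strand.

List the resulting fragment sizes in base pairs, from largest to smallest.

49, 20, 16, 16, 15, 14, 3 bp

ApaI sites (GGGCCC) start at positions 64, 99, 113.
ApaI cuts after base 5 of each site (before the last base), so after positions 68, 103, 117.
PvuII sites (CAGCTG) start at positions 1, 50, 86.
PvuII cuts after base 3 of each site, so after positions 3, 52, 88.
Combined cut positions: 3, 52, 68, 88, 103, 117.
Linear molecule, 6 cuts → 7 fragments:
  1–3 → 3 bp
  4–52 → 49 bp
  53–68 → 16 bp
  69–88 → 20 bp
  89–103 → 15 bp
  104–117 → 14 bp
  118–133 → 16 bp
Sorted largest to smallest: 49, 20, 16, 16, 15, 14, 3 bp.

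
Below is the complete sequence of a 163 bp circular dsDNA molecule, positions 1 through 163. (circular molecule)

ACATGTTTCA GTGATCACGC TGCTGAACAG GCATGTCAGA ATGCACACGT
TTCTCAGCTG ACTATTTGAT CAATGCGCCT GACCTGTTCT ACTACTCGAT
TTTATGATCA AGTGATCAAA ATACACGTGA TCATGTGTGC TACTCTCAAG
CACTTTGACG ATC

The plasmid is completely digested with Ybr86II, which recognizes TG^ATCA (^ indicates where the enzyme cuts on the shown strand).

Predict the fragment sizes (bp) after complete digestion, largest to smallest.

55, 47, 38, 15, 8 bp

Ybr86II sites (TGATCA) start at positions 12, 67, 105, 113, 128.
Ybr86II cuts after base 2 of each site, so after positions 13, 68, 106, 114, 129.
Circular molecule, 5 cuts → 5 fragments:
  14–68 → 55 bp
  69–106 → 38 bp
  107–114 → 8 bp
  115–129 → 15 bp
  130–163 then 1–13 → 34 + 13 = 47 bp
Sorted largest to smallest: 55, 47, 38, 15, 8 bp.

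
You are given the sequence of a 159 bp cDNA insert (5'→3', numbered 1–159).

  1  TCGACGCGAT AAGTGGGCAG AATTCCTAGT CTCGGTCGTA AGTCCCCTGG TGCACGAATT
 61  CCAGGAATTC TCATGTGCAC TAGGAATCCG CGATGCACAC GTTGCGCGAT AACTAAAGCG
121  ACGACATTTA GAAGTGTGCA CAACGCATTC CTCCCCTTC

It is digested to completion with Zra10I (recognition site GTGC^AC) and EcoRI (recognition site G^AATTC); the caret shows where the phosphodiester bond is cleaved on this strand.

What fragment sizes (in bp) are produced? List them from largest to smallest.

61, 33, 20, 20, 13, 9, 3 bp

Zra10I sites (GTGCAC) start at positions 50, 75, 136.
Zra10I cuts after base 4 of each site, so after positions 53, 78, 139.
EcoRI sites (GAATTC) start at positions 20, 56, 65.
EcoRI cuts after the first base of each site, so after positions 20, 56, 65.
Combined cut positions: 20, 53, 56, 65, 78, 139.
Linear molecule, 6 cuts → 7 fragments:
  1–20 → 20 bp
  21–53 → 33 bp
  54–56 → 3 bp
  57–65 → 9 bp
  66–78 → 13 bp
  79–139 → 61 bp
  140–159 → 20 bp
Sorted largest to smallest: 61, 33, 20, 20, 13, 9, 3 bp.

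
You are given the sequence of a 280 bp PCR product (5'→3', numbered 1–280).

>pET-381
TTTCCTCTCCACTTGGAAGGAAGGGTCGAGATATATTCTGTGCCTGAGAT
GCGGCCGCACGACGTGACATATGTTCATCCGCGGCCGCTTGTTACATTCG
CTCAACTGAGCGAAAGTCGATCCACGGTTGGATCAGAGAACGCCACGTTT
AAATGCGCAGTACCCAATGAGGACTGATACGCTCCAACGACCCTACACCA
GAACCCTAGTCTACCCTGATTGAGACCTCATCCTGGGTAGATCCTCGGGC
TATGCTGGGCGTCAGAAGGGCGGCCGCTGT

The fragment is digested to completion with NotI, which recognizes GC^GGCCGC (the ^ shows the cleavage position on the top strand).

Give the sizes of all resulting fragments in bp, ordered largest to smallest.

189, 52, 30, 9 bp

NotI sites (GCGGCCGC) start at positions 51, 81, 270.
NotI cuts after base 2 of each site, so after positions 52, 82, 271.
Linear molecule, 3 cuts → 4 fragments:
  1–52 → 52 bp
  53–82 → 30 bp
  83–271 → 189 bp
  272–280 → 9 bp
Sorted largest to smallest: 189, 52, 30, 9 bp.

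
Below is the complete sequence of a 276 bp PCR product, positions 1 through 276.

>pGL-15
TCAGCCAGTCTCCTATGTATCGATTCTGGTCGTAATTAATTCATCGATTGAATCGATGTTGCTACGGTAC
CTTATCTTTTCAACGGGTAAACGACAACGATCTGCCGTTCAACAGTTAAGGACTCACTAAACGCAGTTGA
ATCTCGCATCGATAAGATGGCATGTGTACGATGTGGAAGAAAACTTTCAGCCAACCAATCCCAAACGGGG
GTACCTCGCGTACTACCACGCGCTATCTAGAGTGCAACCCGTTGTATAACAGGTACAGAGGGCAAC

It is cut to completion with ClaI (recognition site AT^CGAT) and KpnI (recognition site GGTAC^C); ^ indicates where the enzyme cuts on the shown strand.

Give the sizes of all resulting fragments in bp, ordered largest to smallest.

ClaI sites (ATCGAT) start at positions 19, 43, 52, 148.
ClaI cuts after base 2 of each site, so after positions 20, 44, 53, 149.
KpnI sites (GGTACC) start at positions 66, 210.
KpnI cuts after base 5 of each site (before the last base), so after positions 70, 214.
Combined cut positions: 20, 44, 53, 70, 149, 214.
Linear molecule, 6 cuts → 7 fragments:
  1–20 → 20 bp
  21–44 → 24 bp
  45–53 → 9 bp
  54–70 → 17 bp
  71–149 → 79 bp
  150–214 → 65 bp
  215–276 → 62 bp
Sorted largest to smallest: 79, 65, 62, 24, 20, 17, 9 bp.

79, 65, 62, 24, 20, 17, 9 bp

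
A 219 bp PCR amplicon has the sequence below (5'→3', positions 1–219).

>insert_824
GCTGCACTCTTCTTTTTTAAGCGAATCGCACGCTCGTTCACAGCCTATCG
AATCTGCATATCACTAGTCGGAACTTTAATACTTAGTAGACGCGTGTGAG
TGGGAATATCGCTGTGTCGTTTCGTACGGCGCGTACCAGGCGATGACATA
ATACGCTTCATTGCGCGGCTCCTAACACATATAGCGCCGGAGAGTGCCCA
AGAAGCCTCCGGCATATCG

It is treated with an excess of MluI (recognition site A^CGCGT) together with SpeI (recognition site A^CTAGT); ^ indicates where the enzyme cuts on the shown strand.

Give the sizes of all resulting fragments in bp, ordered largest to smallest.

129, 63, 27 bp

The MluI site (ACGCGT) starts at position 90.
MluI cuts after the first base of each site, so after position 90.
The SpeI site (ACTAGT) starts at position 63.
SpeI cuts after the first base of each site, so after position 63.
Combined cut positions: 63, 90.
Linear molecule, 2 cuts → 3 fragments:
  1–63 → 63 bp
  64–90 → 27 bp
  91–219 → 129 bp
Sorted largest to smallest: 129, 63, 27 bp.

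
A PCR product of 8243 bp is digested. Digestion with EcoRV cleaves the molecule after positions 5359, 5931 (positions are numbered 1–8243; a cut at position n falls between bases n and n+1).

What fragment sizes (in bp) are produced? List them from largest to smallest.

5359, 2312, 572 bp

Linear molecule, 2 cuts → 3 fragments:
  5359 − 0 = 5359 bp
  5931 − 5359 = 572 bp
  8243 − 5931 = 2312 bp
Sorted largest to smallest: 5359, 2312, 572 bp.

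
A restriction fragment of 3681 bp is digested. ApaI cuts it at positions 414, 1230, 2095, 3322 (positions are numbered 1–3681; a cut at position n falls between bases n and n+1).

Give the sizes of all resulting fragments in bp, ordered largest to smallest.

1227, 865, 816, 414, 359 bp

Linear molecule, 4 cuts → 5 fragments:
  414 − 0 = 414 bp
  1230 − 414 = 816 bp
  2095 − 1230 = 865 bp
  3322 − 2095 = 1227 bp
  3681 − 3322 = 359 bp
Sorted largest to smallest: 1227, 865, 816, 414, 359 bp.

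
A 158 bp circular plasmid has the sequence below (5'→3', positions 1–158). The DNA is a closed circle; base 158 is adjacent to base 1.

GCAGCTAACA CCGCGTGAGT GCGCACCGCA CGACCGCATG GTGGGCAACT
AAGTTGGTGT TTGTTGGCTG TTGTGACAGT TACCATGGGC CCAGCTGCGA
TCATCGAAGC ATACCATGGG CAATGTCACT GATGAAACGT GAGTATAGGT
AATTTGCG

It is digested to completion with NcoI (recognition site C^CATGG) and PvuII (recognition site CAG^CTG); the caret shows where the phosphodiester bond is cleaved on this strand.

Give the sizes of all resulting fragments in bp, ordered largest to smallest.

127, 20, 11 bp

NcoI sites (CCATGG) start at positions 83, 114.
NcoI cuts after the first base of each site, so after positions 83, 114.
The PvuII site (CAGCTG) starts at position 92.
PvuII cuts after base 3 of each site, so after position 94.
Combined cut positions: 83, 94, 114.
Circular molecule, 3 cuts → 3 fragments:
  84–94 → 11 bp
  95–114 → 20 bp
  115–158 then 1–83 → 44 + 83 = 127 bp
Sorted largest to smallest: 127, 20, 11 bp.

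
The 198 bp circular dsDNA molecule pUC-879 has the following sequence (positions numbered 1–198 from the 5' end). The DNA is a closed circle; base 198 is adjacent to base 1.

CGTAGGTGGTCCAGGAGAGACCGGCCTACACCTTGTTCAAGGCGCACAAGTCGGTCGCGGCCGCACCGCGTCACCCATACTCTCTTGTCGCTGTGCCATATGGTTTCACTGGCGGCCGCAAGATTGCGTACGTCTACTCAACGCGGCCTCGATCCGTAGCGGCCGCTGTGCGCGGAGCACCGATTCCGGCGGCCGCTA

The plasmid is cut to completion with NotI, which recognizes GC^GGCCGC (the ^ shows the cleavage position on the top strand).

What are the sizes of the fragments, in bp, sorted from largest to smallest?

66, 55, 47, 30 bp

NotI sites (GCGGCCGC) start at positions 57, 112, 159, 189.
NotI cuts after base 2 of each site, so after positions 58, 113, 160, 190.
Circular molecule, 4 cuts → 4 fragments:
  59–113 → 55 bp
  114–160 → 47 bp
  161–190 → 30 bp
  191–198 then 1–58 → 8 + 58 = 66 bp
Sorted largest to smallest: 66, 55, 47, 30 bp.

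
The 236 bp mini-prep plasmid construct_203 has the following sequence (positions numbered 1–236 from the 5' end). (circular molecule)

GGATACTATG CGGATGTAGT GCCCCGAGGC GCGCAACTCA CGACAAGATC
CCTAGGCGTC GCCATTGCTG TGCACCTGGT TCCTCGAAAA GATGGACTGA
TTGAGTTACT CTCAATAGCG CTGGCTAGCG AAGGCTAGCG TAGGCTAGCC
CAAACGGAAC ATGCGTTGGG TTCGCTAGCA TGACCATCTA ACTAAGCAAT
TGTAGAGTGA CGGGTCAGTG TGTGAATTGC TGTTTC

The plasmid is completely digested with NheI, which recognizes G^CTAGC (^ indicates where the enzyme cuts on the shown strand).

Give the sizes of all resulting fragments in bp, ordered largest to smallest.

186, 30, 10, 10 bp

NheI sites (GCTAGC) start at positions 124, 134, 144, 174.
NheI cuts after the first base of each site, so after positions 124, 134, 144, 174.
Circular molecule, 4 cuts → 4 fragments:
  125–134 → 10 bp
  135–144 → 10 bp
  145–174 → 30 bp
  175–236 then 1–124 → 62 + 124 = 186 bp
Sorted largest to smallest: 186, 30, 10, 10 bp.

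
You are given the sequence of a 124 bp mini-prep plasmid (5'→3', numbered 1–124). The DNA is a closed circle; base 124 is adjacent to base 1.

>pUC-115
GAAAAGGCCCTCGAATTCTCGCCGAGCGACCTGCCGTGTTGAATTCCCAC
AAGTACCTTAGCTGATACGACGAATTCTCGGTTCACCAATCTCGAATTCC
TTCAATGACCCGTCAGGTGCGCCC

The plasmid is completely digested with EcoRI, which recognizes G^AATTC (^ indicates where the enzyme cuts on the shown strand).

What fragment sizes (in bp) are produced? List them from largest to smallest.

EcoRI sites (GAATTC) start at positions 13, 41, 72, 94.
EcoRI cuts after the first base of each site, so after positions 13, 41, 72, 94.
Circular molecule, 4 cuts → 4 fragments:
  14–41 → 28 bp
  42–72 → 31 bp
  73–94 → 22 bp
  95–124 then 1–13 → 30 + 13 = 43 bp
Sorted largest to smallest: 43, 31, 28, 22 bp.

43, 31, 28, 22 bp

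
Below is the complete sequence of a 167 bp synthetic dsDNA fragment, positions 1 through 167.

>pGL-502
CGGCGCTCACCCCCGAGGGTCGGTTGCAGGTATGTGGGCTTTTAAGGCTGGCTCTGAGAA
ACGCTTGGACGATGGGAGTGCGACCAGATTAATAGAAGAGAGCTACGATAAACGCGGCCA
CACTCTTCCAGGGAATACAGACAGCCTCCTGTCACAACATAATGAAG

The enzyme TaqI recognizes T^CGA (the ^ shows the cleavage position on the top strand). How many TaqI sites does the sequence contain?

0

No occurrence of TCGA is present in the sequence.
TaqI does not cut: 0 sites.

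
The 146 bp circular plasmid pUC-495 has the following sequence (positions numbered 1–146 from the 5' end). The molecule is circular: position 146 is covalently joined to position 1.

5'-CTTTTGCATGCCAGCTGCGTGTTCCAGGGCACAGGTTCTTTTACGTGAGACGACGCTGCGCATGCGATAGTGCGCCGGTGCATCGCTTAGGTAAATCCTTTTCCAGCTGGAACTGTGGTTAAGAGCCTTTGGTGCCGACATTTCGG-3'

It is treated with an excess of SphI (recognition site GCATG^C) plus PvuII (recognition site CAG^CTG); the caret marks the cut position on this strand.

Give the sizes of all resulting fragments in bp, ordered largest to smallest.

50, 50, 42, 4 bp

SphI sites (GCATGC) start at positions 6, 60.
SphI cuts after base 5 of each site (before the last base), so after positions 10, 64.
PvuII sites (CAGCTG) start at positions 12, 104.
PvuII cuts after base 3 of each site, so after positions 14, 106.
Combined cut positions: 10, 14, 64, 106.
Circular molecule, 4 cuts → 4 fragments:
  11–14 → 4 bp
  15–64 → 50 bp
  65–106 → 42 bp
  107–146 then 1–10 → 40 + 10 = 50 bp
Sorted largest to smallest: 50, 50, 42, 4 bp.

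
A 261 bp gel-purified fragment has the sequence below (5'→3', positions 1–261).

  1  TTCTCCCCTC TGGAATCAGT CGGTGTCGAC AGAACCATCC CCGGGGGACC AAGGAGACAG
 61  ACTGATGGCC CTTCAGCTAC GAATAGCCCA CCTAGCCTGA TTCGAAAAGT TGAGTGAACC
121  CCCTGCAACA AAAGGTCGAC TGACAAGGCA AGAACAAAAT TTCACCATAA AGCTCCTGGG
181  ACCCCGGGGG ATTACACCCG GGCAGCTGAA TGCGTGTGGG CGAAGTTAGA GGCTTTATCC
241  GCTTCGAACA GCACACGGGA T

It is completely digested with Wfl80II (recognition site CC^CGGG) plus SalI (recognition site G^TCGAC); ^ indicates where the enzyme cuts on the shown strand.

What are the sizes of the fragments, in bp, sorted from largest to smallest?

94, 63, 49, 25, 16, 14 bp

Wfl80II sites (CCCGGG) start at positions 40, 183, 197.
Wfl80II cuts after base 2 of each site, so after positions 41, 184, 198.
SalI sites (GTCGAC) start at positions 25, 135.
SalI cuts after the first base of each site, so after positions 25, 135.
Combined cut positions: 25, 41, 135, 184, 198.
Linear molecule, 5 cuts → 6 fragments:
  1–25 → 25 bp
  26–41 → 16 bp
  42–135 → 94 bp
  136–184 → 49 bp
  185–198 → 14 bp
  199–261 → 63 bp
Sorted largest to smallest: 94, 63, 49, 25, 16, 14 bp.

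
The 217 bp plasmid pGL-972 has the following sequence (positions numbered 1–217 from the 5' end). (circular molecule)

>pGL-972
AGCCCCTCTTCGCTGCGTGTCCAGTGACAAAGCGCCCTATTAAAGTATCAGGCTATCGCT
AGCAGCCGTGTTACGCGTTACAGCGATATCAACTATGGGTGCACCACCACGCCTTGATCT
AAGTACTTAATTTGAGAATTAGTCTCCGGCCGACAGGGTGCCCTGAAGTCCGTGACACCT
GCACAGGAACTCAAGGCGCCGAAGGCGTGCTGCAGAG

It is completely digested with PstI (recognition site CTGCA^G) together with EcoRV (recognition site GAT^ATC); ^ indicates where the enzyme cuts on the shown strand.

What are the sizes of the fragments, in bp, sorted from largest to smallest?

127, 90 bp

The PstI site (CTGCAG) starts at position 210.
PstI cuts after base 5 of each site (before the last base), so after position 214.
The EcoRV site (GATATC) starts at position 85.
EcoRV cuts after base 3 of each site, so after position 87.
Combined cut positions: 87, 214.
Circular molecule, 2 cuts → 2 fragments:
  88–214 → 127 bp
  215–217 then 1–87 → 3 + 87 = 90 bp
Sorted largest to smallest: 127, 90 bp.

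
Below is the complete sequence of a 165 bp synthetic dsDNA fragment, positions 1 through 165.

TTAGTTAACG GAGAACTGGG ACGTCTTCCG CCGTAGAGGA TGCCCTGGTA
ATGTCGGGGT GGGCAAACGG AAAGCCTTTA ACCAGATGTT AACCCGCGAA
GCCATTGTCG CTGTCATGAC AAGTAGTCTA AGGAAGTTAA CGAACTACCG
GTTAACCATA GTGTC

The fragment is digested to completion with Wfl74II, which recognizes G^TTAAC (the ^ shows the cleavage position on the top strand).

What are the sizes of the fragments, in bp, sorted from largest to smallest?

84, 48, 15, 14, 4 bp

Wfl74II sites (GTTAAC) start at positions 4, 88, 136, 151.
Wfl74II cuts after the first base of each site, so after positions 4, 88, 136, 151.
Linear molecule, 4 cuts → 5 fragments:
  1–4 → 4 bp
  5–88 → 84 bp
  89–136 → 48 bp
  137–151 → 15 bp
  152–165 → 14 bp
Sorted largest to smallest: 84, 48, 15, 14, 4 bp.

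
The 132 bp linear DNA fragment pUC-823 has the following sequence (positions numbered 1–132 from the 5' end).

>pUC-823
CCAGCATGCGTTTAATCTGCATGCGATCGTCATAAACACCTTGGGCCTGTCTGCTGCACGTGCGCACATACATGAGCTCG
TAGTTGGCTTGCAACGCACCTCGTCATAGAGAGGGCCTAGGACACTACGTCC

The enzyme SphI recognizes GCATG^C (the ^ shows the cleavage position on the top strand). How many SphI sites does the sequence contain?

2

GCATGC occurs starting at positions 4, 19.
SphI cuts at 2 sites.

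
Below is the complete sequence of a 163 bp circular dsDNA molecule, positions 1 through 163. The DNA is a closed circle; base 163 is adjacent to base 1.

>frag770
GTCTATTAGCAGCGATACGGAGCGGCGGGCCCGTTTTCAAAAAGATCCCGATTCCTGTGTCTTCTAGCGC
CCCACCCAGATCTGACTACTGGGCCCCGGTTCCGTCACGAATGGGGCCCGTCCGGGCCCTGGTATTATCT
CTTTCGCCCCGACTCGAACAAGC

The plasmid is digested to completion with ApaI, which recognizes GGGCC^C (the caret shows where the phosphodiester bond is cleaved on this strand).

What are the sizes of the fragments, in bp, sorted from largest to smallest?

ApaI sites (GGGCCC) start at positions 27, 91, 114, 124.
ApaI cuts after base 5 of each site (before the last base), so after positions 31, 95, 118, 128.
Circular molecule, 4 cuts → 4 fragments:
  32–95 → 64 bp
  96–118 → 23 bp
  119–128 → 10 bp
  129–163 then 1–31 → 35 + 31 = 66 bp
Sorted largest to smallest: 66, 64, 23, 10 bp.

66, 64, 23, 10 bp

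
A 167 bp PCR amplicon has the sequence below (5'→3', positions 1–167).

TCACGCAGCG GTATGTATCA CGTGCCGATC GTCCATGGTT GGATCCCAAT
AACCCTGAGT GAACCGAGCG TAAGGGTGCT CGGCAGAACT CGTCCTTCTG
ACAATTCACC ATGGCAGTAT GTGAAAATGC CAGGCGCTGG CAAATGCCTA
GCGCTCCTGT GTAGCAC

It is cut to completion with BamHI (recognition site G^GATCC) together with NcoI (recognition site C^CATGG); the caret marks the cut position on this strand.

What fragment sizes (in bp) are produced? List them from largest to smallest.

The BamHI site (GGATCC) starts at position 41.
BamHI cuts after the first base of each site, so after position 41.
NcoI sites (CCATGG) start at positions 33, 109.
NcoI cuts after the first base of each site, so after positions 33, 109.
Combined cut positions: 33, 41, 109.
Linear molecule, 3 cuts → 4 fragments:
  1–33 → 33 bp
  34–41 → 8 bp
  42–109 → 68 bp
  110–167 → 58 bp
Sorted largest to smallest: 68, 58, 33, 8 bp.

68, 58, 33, 8 bp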